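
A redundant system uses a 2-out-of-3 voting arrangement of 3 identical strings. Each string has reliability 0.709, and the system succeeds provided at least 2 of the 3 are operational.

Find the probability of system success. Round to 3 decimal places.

0.795

R = Σ_{i=2}^{3} C(3,i) p^i (1−p)^{3−i} with p = 0.709
C(3,2)·0.709^2·0.291^1 = 0.43884
C(3,3)·0.709^3·0.291^0 = 0.35640
Sum = 0.795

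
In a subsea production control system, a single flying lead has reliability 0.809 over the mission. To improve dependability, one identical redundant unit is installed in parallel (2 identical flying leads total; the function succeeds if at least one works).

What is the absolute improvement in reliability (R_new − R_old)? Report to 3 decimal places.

0.155

R_before = 0.809
R_after = 1 − (1 − 0.809)^2 = 0.964
ΔR = 0.964 − 0.809 = 0.155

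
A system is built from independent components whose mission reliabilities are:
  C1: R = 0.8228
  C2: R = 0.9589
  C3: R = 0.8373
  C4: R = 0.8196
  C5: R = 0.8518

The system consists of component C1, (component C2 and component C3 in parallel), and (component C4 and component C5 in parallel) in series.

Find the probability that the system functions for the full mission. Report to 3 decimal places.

Parallel (C2 and C3): 1 − (1 − 0.95890)(1 − 0.83730) = 0.99331
Parallel (C4 and C5): 1 − (1 − 0.81960)(1 − 0.85180) = 0.97326
Series (C1, [0.99331], and [0.97326]): 0.82280 × 0.99331 × 0.97326 = 0.795

0.795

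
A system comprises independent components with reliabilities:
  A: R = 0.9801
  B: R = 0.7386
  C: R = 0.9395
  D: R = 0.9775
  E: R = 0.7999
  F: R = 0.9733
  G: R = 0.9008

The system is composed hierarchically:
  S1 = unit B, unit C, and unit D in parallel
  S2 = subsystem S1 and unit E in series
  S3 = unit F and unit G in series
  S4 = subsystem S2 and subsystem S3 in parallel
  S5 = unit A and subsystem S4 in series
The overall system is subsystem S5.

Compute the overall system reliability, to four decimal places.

0.9559

Parallel (B, C, and D): 1 − (1 − 0.738600)(1 − 0.939500)(1 − 0.977500) = 0.999644
Series ([0.999644] and E): 0.999644 × 0.799900 = 0.799615
Series (F and G): 0.973300 × 0.900800 = 0.876749
Parallel ([0.799615] and [0.876749]): 1 − (1 − 0.799615)(1 − 0.876749) = 0.975302
Series (A and [0.975302]): 0.980100 × 0.975302 = 0.9559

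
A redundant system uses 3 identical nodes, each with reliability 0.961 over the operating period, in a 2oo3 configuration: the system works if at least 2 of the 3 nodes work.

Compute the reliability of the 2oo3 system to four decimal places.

R = Σ_{i=2}^{3} C(3,i) p^i (1−p)^{3−i} with p = 0.961
C(3,2)·0.961^2·0.039^1 = 0.108052
C(3,3)·0.961^3·0.039^0 = 0.887504
Sum = 0.9956

0.9956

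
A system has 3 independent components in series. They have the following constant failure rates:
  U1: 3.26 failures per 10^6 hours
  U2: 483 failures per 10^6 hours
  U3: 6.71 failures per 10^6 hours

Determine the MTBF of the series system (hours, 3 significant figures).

Series of exponential components: λ_sys = Σ λ_i
λ_sys = 0.00000326 + 0.000483 + 0.00000671 = 4.9297e-04 /h
MTBF = 1 / λ_sys = 2030 h

2030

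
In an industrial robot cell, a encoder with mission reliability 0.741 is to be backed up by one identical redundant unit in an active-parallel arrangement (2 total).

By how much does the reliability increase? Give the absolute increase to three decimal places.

0.192

R_before = 0.741
R_after = 1 − (1 − 0.741)^2 = 0.933
ΔR = 0.933 − 0.741 = 0.192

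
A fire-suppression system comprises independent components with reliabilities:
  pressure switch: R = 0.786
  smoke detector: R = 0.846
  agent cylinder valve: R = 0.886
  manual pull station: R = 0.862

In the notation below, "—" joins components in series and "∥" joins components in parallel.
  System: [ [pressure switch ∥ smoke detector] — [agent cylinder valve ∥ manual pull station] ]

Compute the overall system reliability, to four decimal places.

0.9518

Parallel (pressure switch and smoke detector): 1 − (1 − 0.786000)(1 − 0.846000) = 0.967044
Parallel (agent cylinder valve and manual pull station): 1 − (1 − 0.886000)(1 − 0.862000) = 0.984268
Series ([0.967044] and [0.984268]): 0.967044 × 0.984268 = 0.9518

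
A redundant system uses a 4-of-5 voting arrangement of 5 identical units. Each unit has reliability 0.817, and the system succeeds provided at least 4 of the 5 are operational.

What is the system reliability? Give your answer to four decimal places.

0.7717

R = Σ_{i=4}^{5} C(5,i) p^i (1−p)^{5−i} with p = 0.817
C(5,4)·0.817^4·0.183^1 = 0.407671
C(5,5)·0.817^5·0.183^0 = 0.364007
Sum = 0.7717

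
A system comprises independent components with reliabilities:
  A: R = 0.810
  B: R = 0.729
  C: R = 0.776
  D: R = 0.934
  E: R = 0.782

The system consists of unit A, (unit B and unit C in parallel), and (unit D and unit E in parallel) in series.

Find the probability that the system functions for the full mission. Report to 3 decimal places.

0.750

Parallel (B and C): 1 − (1 − 0.72900)(1 − 0.77600) = 0.93930
Parallel (D and E): 1 − (1 − 0.93400)(1 − 0.78200) = 0.98561
Series (A, [0.93930], and [0.98561]): 0.81000 × 0.93930 × 0.98561 = 0.750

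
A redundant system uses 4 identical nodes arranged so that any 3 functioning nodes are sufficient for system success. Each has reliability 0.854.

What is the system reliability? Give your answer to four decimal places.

0.8956

R = Σ_{i=3}^{4} C(4,i) p^i (1−p)^{4−i} with p = 0.854
C(4,3)·0.854^3·0.146^1 = 0.363736
C(4,4)·0.854^4·0.146^0 = 0.531902
Sum = 0.8956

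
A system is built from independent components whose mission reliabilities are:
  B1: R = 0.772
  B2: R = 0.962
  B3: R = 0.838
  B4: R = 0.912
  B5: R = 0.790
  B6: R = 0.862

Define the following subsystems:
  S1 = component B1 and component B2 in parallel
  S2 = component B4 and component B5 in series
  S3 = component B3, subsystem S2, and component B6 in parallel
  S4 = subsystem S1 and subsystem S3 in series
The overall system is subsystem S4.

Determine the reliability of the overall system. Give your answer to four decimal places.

0.9851

Parallel (B1 and B2): 1 − (1 − 0.772000)(1 − 0.962000) = 0.991336
Series (B4 and B5): 0.912000 × 0.790000 = 0.720480
Parallel (B3, [0.720480], and B6): 1 − (1 − 0.838000)(1 − 0.720480)(1 − 0.862000) = 0.993751
Series ([0.991336] and [0.993751]): 0.991336 × 0.993751 = 0.9851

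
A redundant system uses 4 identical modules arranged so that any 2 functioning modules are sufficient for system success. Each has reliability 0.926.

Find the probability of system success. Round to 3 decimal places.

0.998

R = Σ_{i=2}^{4} C(4,i) p^i (1−p)^{4−i} with p = 0.926
C(4,2)·0.926^2·0.074^2 = 0.02817
C(4,3)·0.926^3·0.074^1 = 0.23503
C(4,4)·0.926^4·0.074^0 = 0.73527
Sum = 0.998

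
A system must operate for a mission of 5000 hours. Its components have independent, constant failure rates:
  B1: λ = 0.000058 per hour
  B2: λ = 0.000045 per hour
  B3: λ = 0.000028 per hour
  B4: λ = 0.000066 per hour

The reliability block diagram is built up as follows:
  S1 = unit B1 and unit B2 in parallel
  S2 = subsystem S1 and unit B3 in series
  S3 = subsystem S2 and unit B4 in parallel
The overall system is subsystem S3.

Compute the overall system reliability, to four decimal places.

R(B1) = exp(−0.000058 × 5000) = 0.748264
R(B2) = exp(−0.000045 × 5000) = 0.798516
R(B3) = exp(−0.000028 × 5000) = 0.869358
R(B4) = exp(−0.000066 × 5000) = 0.718924
Parallel (B1 and B2): 1 − (1 − 0.748264)(1 − 0.798516) = 0.949279
Series ([0.949279] and B3): 0.949279 × 0.869358 = 0.825263
Parallel ([0.825263] and B4): 1 − (1 − 0.825263)(1 − 0.718924) = 0.9509

0.9509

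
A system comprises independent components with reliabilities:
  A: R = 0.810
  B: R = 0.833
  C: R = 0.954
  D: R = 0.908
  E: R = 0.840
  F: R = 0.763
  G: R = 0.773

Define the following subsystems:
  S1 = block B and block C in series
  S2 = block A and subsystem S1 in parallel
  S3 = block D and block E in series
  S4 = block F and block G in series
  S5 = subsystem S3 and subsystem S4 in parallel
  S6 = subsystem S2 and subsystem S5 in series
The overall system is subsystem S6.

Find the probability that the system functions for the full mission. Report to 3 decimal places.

0.867

Series (B and C): 0.83300 × 0.95400 = 0.79468
Parallel (A and [0.79468]): 1 − (1 − 0.81000)(1 − 0.79468) = 0.96099
Series (D and E): 0.90800 × 0.84000 = 0.76272
Series (F and G): 0.76300 × 0.77300 = 0.58980
Parallel ([0.76272] and [0.58980]): 1 − (1 − 0.76272)(1 − 0.58980) = 0.90267
Series ([0.96099] and [0.90267]): 0.96099 × 0.90267 = 0.867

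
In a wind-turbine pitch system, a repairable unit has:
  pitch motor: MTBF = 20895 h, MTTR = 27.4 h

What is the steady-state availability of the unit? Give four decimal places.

A(pitch motor) = MTBF/(MTBF+MTTR) = 20895/(20895+27.4) = 0.9987

0.9987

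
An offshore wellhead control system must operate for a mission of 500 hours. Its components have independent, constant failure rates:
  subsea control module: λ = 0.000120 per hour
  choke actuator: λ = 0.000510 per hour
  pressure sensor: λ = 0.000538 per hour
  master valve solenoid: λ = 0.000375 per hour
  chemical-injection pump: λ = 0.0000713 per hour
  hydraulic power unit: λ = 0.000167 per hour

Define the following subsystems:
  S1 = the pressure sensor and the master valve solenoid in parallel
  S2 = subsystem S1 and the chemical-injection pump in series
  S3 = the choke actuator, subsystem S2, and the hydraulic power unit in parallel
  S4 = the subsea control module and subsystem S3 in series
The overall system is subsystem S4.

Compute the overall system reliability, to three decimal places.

R(subsea control module) = exp(−0.000120 × 500) = 0.94176
R(choke actuator) = exp(−0.000510 × 500) = 0.77492
R(pressure sensor) = exp(−0.000538 × 500) = 0.76414
R(master valve solenoid) = exp(−0.000375 × 500) = 0.82903
R(chemical-injection pump) = exp(−0.0000713 × 500) = 0.96498
R(hydraulic power unit) = exp(−0.000167 × 500) = 0.91989
Parallel (pressure sensor and master valve solenoid): 1 − (1 − 0.76414)(1 − 0.82903) = 0.95968
Series ([0.95968] and chemical-injection pump): 0.95968 × 0.96498 = 0.92607
Parallel (choke actuator, [0.92607], and hydraulic power unit): 1 − (1 − 0.77492)(1 − 0.92607)(1 − 0.91989) = 0.99867
Series (subsea control module and [0.99867]): 0.94176 × 0.99867 = 0.941

0.941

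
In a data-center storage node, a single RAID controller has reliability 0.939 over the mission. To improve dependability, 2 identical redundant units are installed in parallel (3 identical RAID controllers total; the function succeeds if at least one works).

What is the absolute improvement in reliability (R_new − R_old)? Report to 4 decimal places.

R_before = 0.939
R_after = 1 − (1 − 0.939)^3 = 0.9998
ΔR = 0.9998 − 0.939 = 0.0608

0.0608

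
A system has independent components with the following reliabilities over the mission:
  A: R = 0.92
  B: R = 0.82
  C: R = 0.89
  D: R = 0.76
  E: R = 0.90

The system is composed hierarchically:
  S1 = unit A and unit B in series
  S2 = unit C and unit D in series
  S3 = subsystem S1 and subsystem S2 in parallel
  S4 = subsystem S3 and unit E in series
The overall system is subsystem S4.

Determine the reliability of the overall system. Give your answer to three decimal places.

0.828

Series (A and B): 0.92000 × 0.82000 = 0.75440
Series (C and D): 0.89000 × 0.76000 = 0.67640
Parallel ([0.75440] and [0.67640]): 1 − (1 − 0.75440)(1 − 0.67640) = 0.92052
Series ([0.92052] and E): 0.92052 × 0.90000 = 0.828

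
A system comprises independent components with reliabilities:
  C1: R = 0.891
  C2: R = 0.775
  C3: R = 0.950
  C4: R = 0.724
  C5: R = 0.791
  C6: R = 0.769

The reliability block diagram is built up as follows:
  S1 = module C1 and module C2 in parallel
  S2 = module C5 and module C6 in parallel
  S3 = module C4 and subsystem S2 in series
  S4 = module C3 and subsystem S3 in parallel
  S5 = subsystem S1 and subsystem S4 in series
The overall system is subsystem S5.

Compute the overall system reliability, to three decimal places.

Parallel (C1 and C2): 1 − (1 − 0.89100)(1 − 0.77500) = 0.97548
Parallel (C5 and C6): 1 − (1 − 0.79100)(1 − 0.76900) = 0.95172
Series (C4 and [0.95172]): 0.72400 × 0.95172 = 0.68905
Parallel (C3 and [0.68905]): 1 − (1 − 0.95000)(1 − 0.68905) = 0.98445
Series ([0.97548] and [0.98445]): 0.97548 × 0.98445 = 0.960

0.960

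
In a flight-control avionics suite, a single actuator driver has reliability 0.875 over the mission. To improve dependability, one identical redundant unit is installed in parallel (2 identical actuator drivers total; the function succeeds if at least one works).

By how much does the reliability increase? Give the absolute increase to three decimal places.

R_before = 0.875
R_after = 1 − (1 − 0.875)^2 = 0.984
ΔR = 0.984 − 0.875 = 0.109

0.109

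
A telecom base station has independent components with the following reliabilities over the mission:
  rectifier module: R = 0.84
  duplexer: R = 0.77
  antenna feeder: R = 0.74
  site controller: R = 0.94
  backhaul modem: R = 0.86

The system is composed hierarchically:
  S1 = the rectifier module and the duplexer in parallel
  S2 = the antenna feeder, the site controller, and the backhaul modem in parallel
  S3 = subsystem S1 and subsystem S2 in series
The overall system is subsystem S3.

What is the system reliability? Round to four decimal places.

Parallel (rectifier module and duplexer): 1 − (1 − 0.840000)(1 − 0.770000) = 0.963200
Parallel (antenna feeder, site controller, and backhaul modem): 1 − (1 − 0.740000)(1 − 0.940000)(1 − 0.860000) = 0.997816
Series ([0.963200] and [0.997816]): 0.963200 × 0.997816 = 0.9611

0.9611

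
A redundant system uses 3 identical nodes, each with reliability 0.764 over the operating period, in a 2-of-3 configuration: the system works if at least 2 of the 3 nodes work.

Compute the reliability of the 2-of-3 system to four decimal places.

R = Σ_{i=2}^{3} C(3,i) p^i (1−p)^{3−i} with p = 0.764
C(3,2)·0.764^2·0.236^1 = 0.413257
C(3,3)·0.764^3·0.236^0 = 0.445944
Sum = 0.8592

0.8592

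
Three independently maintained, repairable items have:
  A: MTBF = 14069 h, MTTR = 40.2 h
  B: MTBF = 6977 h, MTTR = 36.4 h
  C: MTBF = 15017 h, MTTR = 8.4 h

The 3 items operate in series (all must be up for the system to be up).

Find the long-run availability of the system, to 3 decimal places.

A(A) = MTBF/(MTBF+MTTR) = 14069/(14069+40.2) = 0.997151
A(B) = MTBF/(MTBF+MTTR) = 6977/(6977+36.4) = 0.994810
A(C) = MTBF/(MTBF+MTTR) = 15017/(15017+8.4) = 0.999441
Series availability: 0.997151 × 0.994810 × 0.999441 = 0.991

0.991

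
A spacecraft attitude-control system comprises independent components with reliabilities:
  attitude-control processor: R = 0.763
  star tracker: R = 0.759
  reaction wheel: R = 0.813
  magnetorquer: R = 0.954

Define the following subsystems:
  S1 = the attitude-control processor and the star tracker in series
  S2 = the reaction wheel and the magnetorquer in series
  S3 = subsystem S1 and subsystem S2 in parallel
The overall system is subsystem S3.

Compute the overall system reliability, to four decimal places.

0.9056

Series (attitude-control processor and star tracker): 0.763000 × 0.759000 = 0.579117
Series (reaction wheel and magnetorquer): 0.813000 × 0.954000 = 0.775602
Parallel ([0.579117] and [0.775602]): 1 − (1 − 0.579117)(1 − 0.775602) = 0.9056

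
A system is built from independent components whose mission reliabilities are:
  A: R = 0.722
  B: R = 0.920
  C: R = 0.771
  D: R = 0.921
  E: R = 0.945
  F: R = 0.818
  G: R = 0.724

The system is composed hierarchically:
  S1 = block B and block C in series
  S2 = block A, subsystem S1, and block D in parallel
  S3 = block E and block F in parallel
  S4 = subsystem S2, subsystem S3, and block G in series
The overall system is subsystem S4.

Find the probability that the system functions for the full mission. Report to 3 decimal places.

Series (B and C): 0.92000 × 0.77100 = 0.70932
Parallel (A, [0.70932], and D): 1 − (1 − 0.72200)(1 − 0.70932)(1 − 0.92100) = 0.99362
Parallel (E and F): 1 − (1 − 0.94500)(1 − 0.81800) = 0.98999
Series ([0.99362], [0.98999], and G): 0.99362 × 0.98999 × 0.72400 = 0.712

0.712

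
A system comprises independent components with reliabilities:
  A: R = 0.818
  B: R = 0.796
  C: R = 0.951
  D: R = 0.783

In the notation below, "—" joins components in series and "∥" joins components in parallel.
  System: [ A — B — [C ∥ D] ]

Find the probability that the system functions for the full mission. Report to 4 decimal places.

0.6442

Parallel (C and D): 1 − (1 − 0.951000)(1 − 0.783000) = 0.989367
Series (A, B, and [0.989367]): 0.818000 × 0.796000 × 0.989367 = 0.6442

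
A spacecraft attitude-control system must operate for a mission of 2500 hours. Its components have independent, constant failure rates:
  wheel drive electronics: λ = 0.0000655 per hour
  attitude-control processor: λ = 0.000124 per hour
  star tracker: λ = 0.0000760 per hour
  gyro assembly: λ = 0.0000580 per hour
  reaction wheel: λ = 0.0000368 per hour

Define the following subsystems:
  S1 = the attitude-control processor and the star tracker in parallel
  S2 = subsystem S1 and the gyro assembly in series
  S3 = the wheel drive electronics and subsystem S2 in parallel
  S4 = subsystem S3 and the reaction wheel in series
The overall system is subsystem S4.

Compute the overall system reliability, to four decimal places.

R(wheel drive electronics) = exp(−0.0000655 × 2500) = 0.848954
R(attitude-control processor) = exp(−0.000124 × 2500) = 0.733447
R(star tracker) = exp(−0.0000760 × 2500) = 0.826959
R(gyro assembly) = exp(−0.0000580 × 2500) = 0.865022
R(reaction wheel) = exp(−0.0000368 × 2500) = 0.912105
Parallel (attitude-control processor and star tracker): 1 − (1 − 0.733447)(1 − 0.826959) = 0.953875
Series ([0.953875] and gyro assembly): 0.953875 × 0.865022 = 0.825123
Parallel (wheel drive electronics and [0.825123]): 1 − (1 − 0.848954)(1 − 0.825123) = 0.973586
Series ([0.973586] and reaction wheel): 0.973586 × 0.912105 = 0.8880

0.8880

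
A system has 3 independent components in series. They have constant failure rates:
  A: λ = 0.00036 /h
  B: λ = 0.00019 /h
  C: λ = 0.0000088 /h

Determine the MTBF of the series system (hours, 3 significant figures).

Series of exponential components: λ_sys = Σ λ_i
λ_sys = 0.00036 + 0.00019 + 0.0000088 = 5.5880e-04 /h
MTBF = 1 / λ_sys = 1790 h

1790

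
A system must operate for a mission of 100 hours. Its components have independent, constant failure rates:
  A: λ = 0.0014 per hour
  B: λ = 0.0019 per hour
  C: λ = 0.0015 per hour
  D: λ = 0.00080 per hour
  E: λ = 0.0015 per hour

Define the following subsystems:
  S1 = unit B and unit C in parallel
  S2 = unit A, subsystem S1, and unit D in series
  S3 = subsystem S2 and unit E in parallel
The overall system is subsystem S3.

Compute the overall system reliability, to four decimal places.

R(A) = exp(−0.0014 × 100) = 0.869358
R(B) = exp(−0.0019 × 100) = 0.826959
R(C) = exp(−0.0015 × 100) = 0.860708
R(D) = exp(−0.00080 × 100) = 0.923116
R(E) = exp(−0.0015 × 100) = 0.860708
Parallel (B and C): 1 − (1 − 0.826959)(1 − 0.860708) = 0.975897
Series (A, [0.975897], and D): 0.869358 × 0.975897 × 0.923116 = 0.783175
Parallel ([0.783175] and E): 1 − (1 − 0.783175)(1 − 0.860708) = 0.9698

0.9698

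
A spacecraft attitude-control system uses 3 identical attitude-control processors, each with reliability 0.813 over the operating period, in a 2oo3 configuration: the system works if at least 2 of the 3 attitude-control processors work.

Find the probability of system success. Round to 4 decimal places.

R = Σ_{i=2}^{3} C(3,i) p^i (1−p)^{3−i} with p = 0.813
C(3,2)·0.813^2·0.187^1 = 0.370804
C(3,3)·0.813^3·0.187^0 = 0.537368
Sum = 0.9082

0.9082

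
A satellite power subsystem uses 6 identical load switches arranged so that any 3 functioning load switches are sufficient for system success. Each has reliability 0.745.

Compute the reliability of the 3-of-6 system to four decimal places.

0.9597

R = Σ_{i=3}^{6} C(6,i) p^i (1−p)^{6−i} with p = 0.745
C(6,3)·0.745^3·0.255^3 = 0.137126
C(6,4)·0.745^4·0.255^2 = 0.300467
C(6,5)·0.745^5·0.255^1 = 0.351134
C(6,6)·0.745^6·0.255^0 = 0.170977
Sum = 0.9597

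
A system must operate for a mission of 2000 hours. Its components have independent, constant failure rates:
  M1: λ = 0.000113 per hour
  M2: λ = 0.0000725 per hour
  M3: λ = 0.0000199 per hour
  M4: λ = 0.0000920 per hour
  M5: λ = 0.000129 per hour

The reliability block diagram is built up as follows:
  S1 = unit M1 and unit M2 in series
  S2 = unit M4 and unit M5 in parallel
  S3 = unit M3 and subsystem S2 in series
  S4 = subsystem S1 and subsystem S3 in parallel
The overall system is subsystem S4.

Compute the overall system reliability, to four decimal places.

R(M1) = exp(−0.000113 × 2000) = 0.797718
R(M2) = exp(−0.0000725 × 2000) = 0.865022
R(M3) = exp(−0.0000199 × 2000) = 0.960982
R(M4) = exp(−0.0000920 × 2000) = 0.831936
R(M5) = exp(−0.000129 × 2000) = 0.772595
Series (M1 and M2): 0.797718 × 0.865022 = 0.690044
Parallel (M4 and M5): 1 − (1 − 0.831936)(1 − 0.772595) = 0.961781
Series (M3 and [0.961781]): 0.960982 × 0.961781 = 0.924254
Parallel ([0.690044] and [0.924254]): 1 − (1 − 0.690044)(1 − 0.924254) = 0.9765

0.9765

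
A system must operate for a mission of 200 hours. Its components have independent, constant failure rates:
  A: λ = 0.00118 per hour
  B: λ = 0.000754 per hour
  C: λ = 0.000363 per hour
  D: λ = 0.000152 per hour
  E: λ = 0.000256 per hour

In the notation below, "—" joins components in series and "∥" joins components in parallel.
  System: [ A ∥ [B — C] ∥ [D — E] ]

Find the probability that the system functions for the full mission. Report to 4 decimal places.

0.9967

R(A) = exp(−0.00118 × 200) = 0.789781
R(B) = exp(−0.000754 × 200) = 0.860020
R(C) = exp(−0.000363 × 200) = 0.929973
R(D) = exp(−0.000152 × 200) = 0.970057
R(E) = exp(−0.000256 × 200) = 0.950089
Series (B and C): 0.860020 × 0.929973 = 0.799795
Series (D and E): 0.970057 × 0.950089 = 0.921640
Parallel (A, [0.799795], and [0.921640]): 1 − (1 − 0.789781)(1 − 0.799795)(1 − 0.921640) = 0.9967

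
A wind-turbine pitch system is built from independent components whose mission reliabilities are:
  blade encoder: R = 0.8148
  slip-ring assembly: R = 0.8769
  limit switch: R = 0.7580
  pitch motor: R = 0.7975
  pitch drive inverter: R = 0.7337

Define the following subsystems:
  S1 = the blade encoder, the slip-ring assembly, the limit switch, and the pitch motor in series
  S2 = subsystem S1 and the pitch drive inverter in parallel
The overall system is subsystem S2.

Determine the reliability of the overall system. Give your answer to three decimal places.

0.849

Series (blade encoder, slip-ring assembly, limit switch, and pitch motor): 0.81480 × 0.87690 × 0.75800 × 0.79750 = 0.43192
Parallel ([0.43192] and pitch drive inverter): 1 − (1 − 0.43192)(1 − 0.73370) = 0.849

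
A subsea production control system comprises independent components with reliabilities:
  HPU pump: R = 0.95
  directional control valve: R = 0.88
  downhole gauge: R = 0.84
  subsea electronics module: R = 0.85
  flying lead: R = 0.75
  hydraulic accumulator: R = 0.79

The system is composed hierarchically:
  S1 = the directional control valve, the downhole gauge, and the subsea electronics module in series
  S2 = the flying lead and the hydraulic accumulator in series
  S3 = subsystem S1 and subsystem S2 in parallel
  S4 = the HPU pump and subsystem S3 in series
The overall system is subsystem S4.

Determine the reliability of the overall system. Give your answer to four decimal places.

0.8061

Series (directional control valve, downhole gauge, and subsea electronics module): 0.880000 × 0.840000 × 0.850000 = 0.628320
Series (flying lead and hydraulic accumulator): 0.750000 × 0.790000 = 0.592500
Parallel ([0.628320] and [0.592500]): 1 − (1 − 0.628320)(1 − 0.592500) = 0.848540
Series (HPU pump and [0.848540]): 0.950000 × 0.848540 = 0.8061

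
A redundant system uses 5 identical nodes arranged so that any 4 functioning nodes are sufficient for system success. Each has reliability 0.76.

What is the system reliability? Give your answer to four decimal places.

R = Σ_{i=4}^{5} C(5,i) p^i (1−p)^{5−i} with p = 0.76
C(5,4)·0.76^4·0.24^1 = 0.400346
C(5,5)·0.76^5·0.24^0 = 0.253553
Sum = 0.6539

0.6539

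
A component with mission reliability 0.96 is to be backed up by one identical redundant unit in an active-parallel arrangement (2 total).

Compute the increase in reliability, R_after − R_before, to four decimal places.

R_before = 0.96
R_after = 1 − (1 − 0.96)^2 = 0.9984
ΔR = 0.9984 − 0.96 = 0.0384

0.0384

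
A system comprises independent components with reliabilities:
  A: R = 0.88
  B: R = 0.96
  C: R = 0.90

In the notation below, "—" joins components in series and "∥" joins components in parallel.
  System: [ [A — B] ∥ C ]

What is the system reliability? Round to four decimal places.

Series (A and B): 0.880000 × 0.960000 = 0.844800
Parallel ([0.844800] and C): 1 − (1 − 0.844800)(1 − 0.900000) = 0.9845

0.9845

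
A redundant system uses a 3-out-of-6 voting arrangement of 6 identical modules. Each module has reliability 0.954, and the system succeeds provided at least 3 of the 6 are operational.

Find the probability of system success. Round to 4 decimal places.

0.9999

R = Σ_{i=3}^{6} C(6,i) p^i (1−p)^{6−i} with p = 0.954
C(6,3)·0.954^3·0.046^3 = 0.001690
C(6,4)·0.954^4·0.046^2 = 0.026291
C(6,5)·0.954^5·0.046^1 = 0.218098
C(6,6)·0.954^6·0.046^0 = 0.753859
Sum = 0.9999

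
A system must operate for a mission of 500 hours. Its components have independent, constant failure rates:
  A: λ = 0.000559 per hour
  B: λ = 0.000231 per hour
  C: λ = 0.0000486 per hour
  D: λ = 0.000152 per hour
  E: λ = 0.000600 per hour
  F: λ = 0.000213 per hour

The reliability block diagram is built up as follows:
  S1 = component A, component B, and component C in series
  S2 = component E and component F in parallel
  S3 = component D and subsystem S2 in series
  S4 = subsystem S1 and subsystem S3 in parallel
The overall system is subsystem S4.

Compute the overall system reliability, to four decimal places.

R(A) = exp(−0.000559 × 500) = 0.756162
R(B) = exp(−0.000231 × 500) = 0.890921
R(C) = exp(−0.0000486 × 500) = 0.975993
R(D) = exp(−0.000152 × 500) = 0.926816
R(E) = exp(−0.000600 × 500) = 0.740818
R(F) = exp(−0.000213 × 500) = 0.898975
Series (A, B, and C): 0.756162 × 0.890921 × 0.975993 = 0.657508
Parallel (E and F): 1 − (1 − 0.740818)(1 − 0.898975) = 0.973816
Series (D and [0.973816]): 0.926816 × 0.973816 = 0.902548
Parallel ([0.657508] and [0.902548]): 1 − (1 − 0.657508)(1 − 0.902548) = 0.9666

0.9666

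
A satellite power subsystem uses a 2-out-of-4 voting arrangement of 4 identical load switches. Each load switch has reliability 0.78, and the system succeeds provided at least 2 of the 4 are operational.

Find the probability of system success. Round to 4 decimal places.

0.9644

R = Σ_{i=2}^{4} C(4,i) p^i (1−p)^{4−i} with p = 0.78
C(4,2)·0.78^2·0.22^2 = 0.176679
C(4,3)·0.78^3·0.22^1 = 0.417606
C(4,4)·0.78^4·0.22^0 = 0.370151
Sum = 0.9644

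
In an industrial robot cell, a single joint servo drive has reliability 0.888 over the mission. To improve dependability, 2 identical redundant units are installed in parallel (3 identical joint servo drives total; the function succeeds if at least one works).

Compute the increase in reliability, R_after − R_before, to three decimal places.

R_before = 0.888
R_after = 1 − (1 − 0.888)^3 = 0.999
ΔR = 0.999 − 0.888 = 0.111

0.111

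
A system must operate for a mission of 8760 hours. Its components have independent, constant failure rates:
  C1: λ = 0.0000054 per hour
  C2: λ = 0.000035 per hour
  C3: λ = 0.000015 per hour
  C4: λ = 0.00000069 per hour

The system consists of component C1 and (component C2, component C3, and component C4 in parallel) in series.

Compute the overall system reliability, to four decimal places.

R(C1) = exp(−0.0000054 × 8760) = 0.953797
R(C2) = exp(−0.000035 × 8760) = 0.735945
R(C3) = exp(−0.000015 × 8760) = 0.876867
R(C4) = exp(−0.00000069 × 8760) = 0.993974
Parallel (C2, C3, and C4): 1 − (1 − 0.735945)(1 − 0.876867)(1 − 0.993974) = 0.999804
Series (C1 and [0.999804]): 0.953797 × 0.999804 = 0.9536

0.9536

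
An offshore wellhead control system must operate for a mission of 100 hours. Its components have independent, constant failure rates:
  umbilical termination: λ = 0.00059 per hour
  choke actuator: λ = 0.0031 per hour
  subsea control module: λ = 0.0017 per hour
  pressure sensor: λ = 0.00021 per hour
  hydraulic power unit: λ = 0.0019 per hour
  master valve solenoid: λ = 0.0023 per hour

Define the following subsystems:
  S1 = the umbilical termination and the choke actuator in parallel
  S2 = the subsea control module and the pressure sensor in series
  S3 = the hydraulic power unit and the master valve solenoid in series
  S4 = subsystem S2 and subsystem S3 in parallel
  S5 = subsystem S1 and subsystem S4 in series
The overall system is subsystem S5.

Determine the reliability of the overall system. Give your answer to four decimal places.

R(umbilical termination) = exp(−0.00059 × 100) = 0.942707
R(choke actuator) = exp(−0.0031 × 100) = 0.733447
R(subsea control module) = exp(−0.0017 × 100) = 0.843665
R(pressure sensor) = exp(−0.00021 × 100) = 0.979219
R(hydraulic power unit) = exp(−0.0019 × 100) = 0.826959
R(master valve solenoid) = exp(−0.0023 × 100) = 0.794534
Parallel (umbilical termination and choke actuator): 1 − (1 − 0.942707)(1 − 0.733447) = 0.984728
Series (subsea control module and pressure sensor): 0.843665 × 0.979219 = 0.826133
Series (hydraulic power unit and master valve solenoid): 0.826959 × 0.794534 = 0.657047
Parallel ([0.826133] and [0.657047]): 1 − (1 − 0.826133)(1 − 0.657047) = 0.940372
Series ([0.984728] and [0.940372]): 0.984728 × 0.940372 = 0.9260

0.9260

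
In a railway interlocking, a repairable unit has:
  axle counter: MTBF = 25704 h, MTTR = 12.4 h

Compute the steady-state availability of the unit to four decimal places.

A(axle counter) = MTBF/(MTBF+MTTR) = 25704/(25704+12.4) = 0.9995

0.9995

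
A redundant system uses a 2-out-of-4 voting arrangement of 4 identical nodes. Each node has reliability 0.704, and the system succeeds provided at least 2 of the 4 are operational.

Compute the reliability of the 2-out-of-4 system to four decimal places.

0.9193

R = Σ_{i=2}^{4} C(4,i) p^i (1−p)^{4−i} with p = 0.704
C(4,2)·0.704^2·0.296^2 = 0.260543
C(4,3)·0.704^3·0.296^1 = 0.413114
C(4,4)·0.704^4·0.296^0 = 0.245635
Sum = 0.9193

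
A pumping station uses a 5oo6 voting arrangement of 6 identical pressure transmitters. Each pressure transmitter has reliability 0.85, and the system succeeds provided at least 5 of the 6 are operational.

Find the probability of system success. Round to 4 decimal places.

0.7765

R = Σ_{i=5}^{6} C(6,i) p^i (1−p)^{6−i} with p = 0.85
C(6,5)·0.85^5·0.15^1 = 0.399335
C(6,6)·0.85^6·0.15^0 = 0.377150
Sum = 0.7765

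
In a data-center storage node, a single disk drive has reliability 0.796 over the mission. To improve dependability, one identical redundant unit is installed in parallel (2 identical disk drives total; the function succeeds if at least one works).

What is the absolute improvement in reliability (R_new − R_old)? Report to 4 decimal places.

0.1624

R_before = 0.796
R_after = 1 − (1 − 0.796)^2 = 0.9584
ΔR = 0.9584 − 0.796 = 0.1624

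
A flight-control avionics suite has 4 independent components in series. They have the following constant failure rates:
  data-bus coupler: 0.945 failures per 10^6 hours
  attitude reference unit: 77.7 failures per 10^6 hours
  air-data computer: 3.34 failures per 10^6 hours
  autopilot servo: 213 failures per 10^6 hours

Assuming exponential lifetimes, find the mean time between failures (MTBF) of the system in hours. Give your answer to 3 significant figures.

3390

Series of exponential components: λ_sys = Σ λ_i
λ_sys = 0.000000945 + 0.0000777 + 0.00000334 + 0.000213 = 2.9498e-04 /h
MTBF = 1 / λ_sys = 3390 h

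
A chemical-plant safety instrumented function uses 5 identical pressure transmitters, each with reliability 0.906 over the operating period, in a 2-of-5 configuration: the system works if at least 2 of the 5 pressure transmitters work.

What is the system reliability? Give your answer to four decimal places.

R = Σ_{i=2}^{5} C(5,i) p^i (1−p)^{5−i} with p = 0.906
C(5,2)·0.906^2·0.094^3 = 0.006818
C(5,3)·0.906^3·0.094^2 = 0.065711
C(5,4)·0.906^4·0.094^1 = 0.316673
C(5,5)·0.906^5·0.094^0 = 0.610437
Sum = 0.9996

0.9996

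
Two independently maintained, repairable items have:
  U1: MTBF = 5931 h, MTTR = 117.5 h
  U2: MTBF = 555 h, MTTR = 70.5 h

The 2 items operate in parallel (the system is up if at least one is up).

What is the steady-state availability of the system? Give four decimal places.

0.9978

A(U1) = MTBF/(MTBF+MTTR) = 5931/(5931+117.5) = 0.980574
A(U2) = MTBF/(MTBF+MTTR) = 555/(555+70.5) = 0.887290
Parallel availability: 1 − (1 − 0.980574)(1 − 0.887290) = 0.9978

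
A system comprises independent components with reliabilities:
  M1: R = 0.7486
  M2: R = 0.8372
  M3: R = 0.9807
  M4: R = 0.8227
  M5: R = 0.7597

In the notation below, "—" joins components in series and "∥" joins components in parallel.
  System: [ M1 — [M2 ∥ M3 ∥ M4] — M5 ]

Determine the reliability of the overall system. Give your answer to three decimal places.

Parallel (M2, M3, and M4): 1 − (1 − 0.83720)(1 − 0.98070)(1 − 0.82270) = 0.99944
Series (M1, [0.99944], and M5): 0.74860 × 0.99944 × 0.75970 = 0.568

0.568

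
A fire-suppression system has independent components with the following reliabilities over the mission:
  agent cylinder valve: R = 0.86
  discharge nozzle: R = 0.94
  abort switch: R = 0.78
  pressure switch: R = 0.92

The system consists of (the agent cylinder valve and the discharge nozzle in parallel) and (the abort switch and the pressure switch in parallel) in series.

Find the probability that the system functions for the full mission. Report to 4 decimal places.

0.9741

Parallel (agent cylinder valve and discharge nozzle): 1 − (1 − 0.860000)(1 − 0.940000) = 0.991600
Parallel (abort switch and pressure switch): 1 − (1 − 0.780000)(1 − 0.920000) = 0.982400
Series ([0.991600] and [0.982400]): 0.991600 × 0.982400 = 0.9741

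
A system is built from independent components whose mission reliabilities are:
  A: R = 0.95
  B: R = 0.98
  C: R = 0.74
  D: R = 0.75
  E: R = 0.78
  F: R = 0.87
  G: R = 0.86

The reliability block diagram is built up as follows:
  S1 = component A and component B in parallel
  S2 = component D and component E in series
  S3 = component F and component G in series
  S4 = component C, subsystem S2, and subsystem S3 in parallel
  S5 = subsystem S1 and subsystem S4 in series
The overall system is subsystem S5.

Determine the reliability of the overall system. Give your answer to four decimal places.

0.9719

Parallel (A and B): 1 − (1 − 0.950000)(1 − 0.980000) = 0.999000
Series (D and E): 0.750000 × 0.780000 = 0.585000
Series (F and G): 0.870000 × 0.860000 = 0.748200
Parallel (C, [0.585000], and [0.748200]): 1 − (1 − 0.740000)(1 − 0.585000)(1 − 0.748200) = 0.972831
Series ([0.999000] and [0.972831]): 0.999000 × 0.972831 = 0.9719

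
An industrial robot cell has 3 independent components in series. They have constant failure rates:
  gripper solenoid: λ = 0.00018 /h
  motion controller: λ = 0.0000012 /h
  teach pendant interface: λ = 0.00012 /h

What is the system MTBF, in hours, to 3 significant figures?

3320

Series of exponential components: λ_sys = Σ λ_i
λ_sys = 0.00018 + 0.0000012 + 0.00012 = 3.0120e-04 /h
MTBF = 1 / λ_sys = 3320 h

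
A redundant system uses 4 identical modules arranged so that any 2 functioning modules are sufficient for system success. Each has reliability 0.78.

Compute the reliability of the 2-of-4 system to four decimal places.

R = Σ_{i=2}^{4} C(4,i) p^i (1−p)^{4−i} with p = 0.78
C(4,2)·0.78^2·0.22^2 = 0.176679
C(4,3)·0.78^3·0.22^1 = 0.417606
C(4,4)·0.78^4·0.22^0 = 0.370151
Sum = 0.9644

0.9644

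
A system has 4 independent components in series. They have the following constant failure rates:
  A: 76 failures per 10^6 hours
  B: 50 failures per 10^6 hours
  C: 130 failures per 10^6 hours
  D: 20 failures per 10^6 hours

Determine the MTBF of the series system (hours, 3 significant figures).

3620

Series of exponential components: λ_sys = Σ λ_i
λ_sys = 0.000076 + 0.000050 + 0.00013 + 0.000020 = 2.7600e-04 /h
MTBF = 1 / λ_sys = 3620 h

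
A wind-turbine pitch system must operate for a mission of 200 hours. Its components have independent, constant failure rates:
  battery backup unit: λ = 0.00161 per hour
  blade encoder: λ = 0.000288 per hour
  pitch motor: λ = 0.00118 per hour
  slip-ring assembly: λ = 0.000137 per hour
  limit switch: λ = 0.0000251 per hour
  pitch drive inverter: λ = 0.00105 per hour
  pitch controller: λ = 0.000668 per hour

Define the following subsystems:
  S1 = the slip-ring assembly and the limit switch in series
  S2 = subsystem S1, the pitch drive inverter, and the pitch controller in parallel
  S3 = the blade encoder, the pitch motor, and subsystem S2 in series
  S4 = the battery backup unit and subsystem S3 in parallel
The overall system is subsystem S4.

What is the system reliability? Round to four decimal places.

0.9298

R(battery backup unit) = exp(−0.00161 × 200) = 0.724698
R(blade encoder) = exp(−0.000288 × 200) = 0.944027
R(pitch motor) = exp(−0.00118 × 200) = 0.789781
R(slip-ring assembly) = exp(−0.000137 × 200) = 0.972972
R(limit switch) = exp(−0.0000251 × 200) = 0.994993
R(pitch drive inverter) = exp(−0.00105 × 200) = 0.810584
R(pitch controller) = exp(−0.000668 × 200) = 0.874940
Series (slip-ring assembly and limit switch): 0.972972 × 0.994993 = 0.968100
Parallel ([0.968100], pitch drive inverter, and pitch controller): 1 − (1 − 0.968100)(1 − 0.810584)(1 − 0.874940) = 0.999244
Series (blade encoder, pitch motor, and [0.999244]): 0.944027 × 0.789781 × 0.999244 = 0.745011
Parallel (battery backup unit and [0.745011]): 1 − (1 − 0.724698)(1 − 0.745011) = 0.9298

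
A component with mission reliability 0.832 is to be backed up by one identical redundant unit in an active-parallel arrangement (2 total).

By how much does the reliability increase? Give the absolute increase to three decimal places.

R_before = 0.832
R_after = 1 − (1 − 0.832)^2 = 0.972
ΔR = 0.972 − 0.832 = 0.140

0.140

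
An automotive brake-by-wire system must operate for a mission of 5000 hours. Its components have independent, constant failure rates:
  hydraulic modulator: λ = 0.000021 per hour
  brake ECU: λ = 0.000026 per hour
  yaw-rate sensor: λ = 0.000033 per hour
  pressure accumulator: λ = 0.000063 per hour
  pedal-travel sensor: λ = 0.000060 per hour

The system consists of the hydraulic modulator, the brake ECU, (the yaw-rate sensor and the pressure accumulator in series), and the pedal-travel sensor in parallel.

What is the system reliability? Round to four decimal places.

R(hydraulic modulator) = exp(−0.000021 × 5000) = 0.900325
R(brake ECU) = exp(−0.000026 × 5000) = 0.878095
R(yaw-rate sensor) = exp(−0.000033 × 5000) = 0.847894
R(pressure accumulator) = exp(−0.000063 × 5000) = 0.729789
R(pedal-travel sensor) = exp(−0.000060 × 5000) = 0.740818
Series (yaw-rate sensor and pressure accumulator): 0.847894 × 0.729789 = 0.618784
Parallel (hydraulic modulator, brake ECU, [0.618784], and pedal-travel sensor): 1 − (1 − 0.900325)(1 − 0.878095)(1 − 0.618784)(1 − 0.740818) = 0.9988

0.9988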